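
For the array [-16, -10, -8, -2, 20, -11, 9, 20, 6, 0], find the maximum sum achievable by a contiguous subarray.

Using Kadane's algorithm on [-16, -10, -8, -2, 20, -11, 9, 20, 6, 0]:

Scanning through the array:
Position 1 (value -10): max_ending_here = -10, max_so_far = -10
Position 2 (value -8): max_ending_here = -8, max_so_far = -8
Position 3 (value -2): max_ending_here = -2, max_so_far = -2
Position 4 (value 20): max_ending_here = 20, max_so_far = 20
Position 5 (value -11): max_ending_here = 9, max_so_far = 20
Position 6 (value 9): max_ending_here = 18, max_so_far = 20
Position 7 (value 20): max_ending_here = 38, max_so_far = 38
Position 8 (value 6): max_ending_here = 44, max_so_far = 44
Position 9 (value 0): max_ending_here = 44, max_so_far = 44

Maximum subarray: [20, -11, 9, 20, 6]
Maximum sum: 44

The maximum subarray is [20, -11, 9, 20, 6] with sum 44. This subarray runs from index 4 to index 8.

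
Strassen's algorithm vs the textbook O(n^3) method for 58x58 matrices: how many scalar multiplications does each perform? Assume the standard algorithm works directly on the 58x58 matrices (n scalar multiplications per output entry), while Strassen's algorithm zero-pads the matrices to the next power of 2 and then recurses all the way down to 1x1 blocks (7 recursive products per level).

Matrix multiplication for 58x58 matrices:

Strassen's algorithm requires power-of-2 dimensions. Pad 58x58 to 64x64 (next power of 2).

Standard algorithm: 58^3 = 195112 multiplications
Strassen's algorithm: 7^(log2(64)) = 7^6 = 117649 multiplications
Savings: 195112 - 117649 = 77463 multiplications

Standard: 195112 multiplications (58^3). Strassen: 117649 multiplications (7^6, after padding to 64x64). Strassen reduces 8 recursive multiplications to 7 at each level.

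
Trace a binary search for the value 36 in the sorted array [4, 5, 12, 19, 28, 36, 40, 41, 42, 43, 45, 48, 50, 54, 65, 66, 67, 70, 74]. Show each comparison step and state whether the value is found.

Binary search for 36 in [4, 5, 12, 19, 28, 36, 40, 41, 42, 43, 45, 48, 50, 54, 65, 66, 67, 70, 74]:

lo=0, hi=18, mid=9, arr[mid]=43 -> 43 > 36, search left half
lo=0, hi=8, mid=4, arr[mid]=28 -> 28 < 36, search right half
lo=5, hi=8, mid=6, arr[mid]=40 -> 40 > 36, search left half
lo=5, hi=5, mid=5, arr[mid]=36 -> Found target at index 5!

Binary search finds 36 at index 5 after 4 comparisons. The search repeatedly halves the search space by comparing with the middle element.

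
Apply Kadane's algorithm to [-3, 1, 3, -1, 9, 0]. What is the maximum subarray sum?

Using Kadane's algorithm on [-3, 1, 3, -1, 9, 0]:

Scanning through the array:
Position 1 (value 1): max_ending_here = 1, max_so_far = 1
Position 2 (value 3): max_ending_here = 4, max_so_far = 4
Position 3 (value -1): max_ending_here = 3, max_so_far = 4
Position 4 (value 9): max_ending_here = 12, max_so_far = 12
Position 5 (value 0): max_ending_here = 12, max_so_far = 12

Maximum subarray: [1, 3, -1, 9]
Maximum sum: 12

The maximum subarray is [1, 3, -1, 9] with sum 12. This subarray runs from index 1 to index 4.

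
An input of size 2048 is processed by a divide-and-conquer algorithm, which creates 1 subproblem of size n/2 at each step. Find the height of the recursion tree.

For divide and conquer with division factor 2:

Problem sizes at each level:
Level 0: 2048
Level 1: 1024
Level 2: 512
Level 3: 256
Level 4: 128
Level 5: 64
Level 6: 32
Level 7: 16
Level 8: 8
Level 9: 4
Level 10: 2
Level 11: 1

The root is level 0 and the size-1 base case is level 11 (the tree spans levels 0 through 11, i.e. 12 levels counting the root), so the depth is the number of divisions: log_2(2048) = 11

The recursion tree depth is log_2(2048) = 11. At each level, the problem size is divided by 2, so it takes 11 divisions to reduce to a base case of size 1. The algorithm makes 1 recursive call at each level.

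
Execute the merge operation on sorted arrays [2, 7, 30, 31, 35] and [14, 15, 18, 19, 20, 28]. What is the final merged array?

Merging process:

Compare 2 vs 14: take 2 from left. Merged: [2]
Compare 7 vs 14: take 7 from left. Merged: [2, 7]
Compare 30 vs 14: take 14 from right. Merged: [2, 7, 14]
Compare 30 vs 15: take 15 from right. Merged: [2, 7, 14, 15]
Compare 30 vs 18: take 18 from right. Merged: [2, 7, 14, 15, 18]
Compare 30 vs 19: take 19 from right. Merged: [2, 7, 14, 15, 18, 19]
Compare 30 vs 20: take 20 from right. Merged: [2, 7, 14, 15, 18, 19, 20]
Compare 30 vs 28: take 28 from right. Merged: [2, 7, 14, 15, 18, 19, 20, 28]
Append remaining from left: [30, 31, 35]. Merged: [2, 7, 14, 15, 18, 19, 20, 28, 30, 31, 35]

Final merged array: [2, 7, 14, 15, 18, 19, 20, 28, 30, 31, 35]
Total comparisons: 8

The merged array is [2, 7, 14, 15, 18, 19, 20, 28, 30, 31, 35], requiring 8 comparisons. The merge step runs in O(n) time where n is the total number of elements.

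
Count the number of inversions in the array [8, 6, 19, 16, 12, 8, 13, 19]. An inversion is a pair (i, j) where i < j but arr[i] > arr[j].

Finding inversions in [8, 6, 19, 16, 12, 8, 13, 19]:

(0, 1): arr[0]=8 > arr[1]=6
(2, 3): arr[2]=19 > arr[3]=16
(2, 4): arr[2]=19 > arr[4]=12
(2, 5): arr[2]=19 > arr[5]=8
(2, 6): arr[2]=19 > arr[6]=13
(3, 4): arr[3]=16 > arr[4]=12
(3, 5): arr[3]=16 > arr[5]=8
(3, 6): arr[3]=16 > arr[6]=13
(4, 5): arr[4]=12 > arr[5]=8

Total inversions: 9

The array has 9 inversion(s): (0,1), (2,3), (2,4), (2,5), (2,6), (3,4), (3,5), (3,6), (4,5). Each pair (i,j) satisfies i < j and arr[i] > arr[j].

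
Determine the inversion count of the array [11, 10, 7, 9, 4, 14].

Finding inversions in [11, 10, 7, 9, 4, 14]:

(0, 1): arr[0]=11 > arr[1]=10
(0, 2): arr[0]=11 > arr[2]=7
(0, 3): arr[0]=11 > arr[3]=9
(0, 4): arr[0]=11 > arr[4]=4
(1, 2): arr[1]=10 > arr[2]=7
(1, 3): arr[1]=10 > arr[3]=9
(1, 4): arr[1]=10 > arr[4]=4
(2, 4): arr[2]=7 > arr[4]=4
(3, 4): arr[3]=9 > arr[4]=4

Total inversions: 9

The array has 9 inversion(s): (0,1), (0,2), (0,3), (0,4), (1,2), (1,3), (1,4), (2,4), (3,4). Each pair (i,j) satisfies i < j and arr[i] > arr[j].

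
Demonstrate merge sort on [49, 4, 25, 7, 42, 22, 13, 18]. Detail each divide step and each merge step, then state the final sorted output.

Merge sort trace:

Split: [49, 4, 25, 7, 42, 22, 13, 18] -> [49, 4, 25, 7] and [42, 22, 13, 18]
  Split: [49, 4, 25, 7] -> [49, 4] and [25, 7]
    Split: [49, 4] -> [49] and [4]
    Merge: [49] + [4] -> [4, 49]
    Split: [25, 7] -> [25] and [7]
    Merge: [25] + [7] -> [7, 25]
  Merge: [4, 49] + [7, 25] -> [4, 7, 25, 49]
  Split: [42, 22, 13, 18] -> [42, 22] and [13, 18]
    Split: [42, 22] -> [42] and [22]
    Merge: [42] + [22] -> [22, 42]
    Split: [13, 18] -> [13] and [18]
    Merge: [13] + [18] -> [13, 18]
  Merge: [22, 42] + [13, 18] -> [13, 18, 22, 42]
Merge: [4, 7, 25, 49] + [13, 18, 22, 42] -> [4, 7, 13, 18, 22, 25, 42, 49]

Final sorted array: [4, 7, 13, 18, 22, 25, 42, 49]

The merge sort proceeds by recursively splitting the array and merging sorted halves.
After all merges, the sorted array is [4, 7, 13, 18, 22, 25, 42, 49].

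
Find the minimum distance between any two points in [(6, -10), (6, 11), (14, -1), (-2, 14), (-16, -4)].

Computing all pairwise distances among 5 points:

d((6, -10), (6, 11)) = 21.0
d((6, -10), (14, -1)) = 12.0416
d((6, -10), (-2, 14)) = 25.2982
d((6, -10), (-16, -4)) = 22.8035
d((6, 11), (14, -1)) = 14.4222
d((6, 11), (-2, 14)) = 8.544 <-- minimum
d((6, 11), (-16, -4)) = 26.6271
d((14, -1), (-2, 14)) = 21.9317
d((14, -1), (-16, -4)) = 30.1496
d((-2, 14), (-16, -4)) = 22.8035

Closest pair: (6, 11) and (-2, 14) with distance 8.544

The closest pair is (6, 11) and (-2, 14) with Euclidean distance 8.544. For 5 points, brute-force pairwise comparison is shown above. For large n, the divide-and-conquer algorithm (sort by x, recurse on halves, check the dividing strip) achieves O(n log n).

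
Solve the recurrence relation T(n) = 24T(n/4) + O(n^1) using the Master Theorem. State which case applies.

Master Theorem for T(n) = 24T(n/4) + O(n^1):

a = 24, b = 4, c = 1
log_b(a) = log_4(24) = 2.2925

Case 1: c = 1 < log_4(24) = 2.2925
T(n) = O(n^(log_4 24))

For T(n) = 24T(n/4) + O(n^1): log_4(24) = 2.2925. This is Case 1 of the Master Theorem (c < log_b(a), work dominated by leaves), giving O(n^(log_4 24)).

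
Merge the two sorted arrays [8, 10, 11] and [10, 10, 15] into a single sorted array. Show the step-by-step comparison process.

Merging process:

Compare 8 vs 10: take 8 from left. Merged: [8]
Compare 10 vs 10: take 10 from left. Merged: [8, 10]
Compare 11 vs 10: take 10 from right. Merged: [8, 10, 10]
Compare 11 vs 10: take 10 from right. Merged: [8, 10, 10, 10]
Compare 11 vs 15: take 11 from left. Merged: [8, 10, 10, 10, 11]
Append remaining from right: [15]. Merged: [8, 10, 10, 10, 11, 15]

Final merged array: [8, 10, 10, 10, 11, 15]
Total comparisons: 5

The merged array is [8, 10, 10, 10, 11, 15], requiring 5 comparisons. The merge step runs in O(n) time where n is the total number of elements.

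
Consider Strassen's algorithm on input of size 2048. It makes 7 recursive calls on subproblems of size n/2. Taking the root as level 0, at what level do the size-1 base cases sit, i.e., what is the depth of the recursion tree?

For divide and conquer with division factor 2:

Problem sizes at each level:
Level 0: 2048
Level 1: 1024
Level 2: 512
Level 3: 256
Level 4: 128
Level 5: 64
Level 6: 32
Level 7: 16
Level 8: 8
Level 9: 4
Level 10: 2
Level 11: 1

The root is level 0 and the size-1 base case is level 11 (the tree spans levels 0 through 11, i.e. 12 levels counting the root), so the depth is the number of divisions: log_2(2048) = 11

The recursion tree depth is log_2(2048) = 11. At each level, the problem size is divided by 2, so it takes 11 divisions to reduce to a base case of size 1. The algorithm makes 7 recursive calls at each level.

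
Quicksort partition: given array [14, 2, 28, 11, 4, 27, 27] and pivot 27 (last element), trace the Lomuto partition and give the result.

Lomuto partition with pivot = 27:

Initial array: [14, 2, 28, 11, 4, 27, 27]

arr[0]=14 <= 27: swap with position 0, array becomes [14, 2, 28, 11, 4, 27, 27]
arr[1]=2 <= 27: swap with position 1, array becomes [14, 2, 28, 11, 4, 27, 27]
arr[2]=28 > 27: no swap
arr[3]=11 <= 27: swap with position 2, array becomes [14, 2, 11, 28, 4, 27, 27]
arr[4]=4 <= 27: swap with position 3, array becomes [14, 2, 11, 4, 28, 27, 27]
arr[5]=27 <= 27: swap with position 4, array becomes [14, 2, 11, 4, 27, 28, 27]

Place pivot at position 5: [14, 2, 11, 4, 27, 27, 28]
Pivot position: 5

After partitioning with pivot 27, the array becomes [14, 2, 11, 4, 27, 27, 28]. The pivot is placed at index 5. All elements to the left of the pivot are <= 27, and all elements to the right are > 27.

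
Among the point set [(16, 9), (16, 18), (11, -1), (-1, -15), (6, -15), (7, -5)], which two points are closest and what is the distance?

Computing all pairwise distances among 6 points:

d((16, 9), (16, 18)) = 9.0
d((16, 9), (11, -1)) = 11.1803
d((16, 9), (-1, -15)) = 29.4109
d((16, 9), (6, -15)) = 26.0
d((16, 9), (7, -5)) = 16.6433
d((16, 18), (11, -1)) = 19.6469
d((16, 18), (-1, -15)) = 37.1214
d((16, 18), (6, -15)) = 34.4819
d((16, 18), (7, -5)) = 24.6982
d((11, -1), (-1, -15)) = 18.4391
d((11, -1), (6, -15)) = 14.8661
d((11, -1), (7, -5)) = 5.6569 <-- minimum
d((-1, -15), (6, -15)) = 7.0
d((-1, -15), (7, -5)) = 12.8062
d((6, -15), (7, -5)) = 10.0499

Closest pair: (11, -1) and (7, -5) with distance 5.6569

The closest pair is (11, -1) and (7, -5) with Euclidean distance 5.6569. For 6 points, brute-force pairwise comparison is shown above. For large n, the divide-and-conquer algorithm (sort by x, recurse on halves, check the dividing strip) achieves O(n log n).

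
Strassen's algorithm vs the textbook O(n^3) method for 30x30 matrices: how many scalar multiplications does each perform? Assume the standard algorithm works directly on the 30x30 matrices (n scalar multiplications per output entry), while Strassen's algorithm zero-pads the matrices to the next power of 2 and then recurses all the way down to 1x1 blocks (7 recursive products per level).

Matrix multiplication for 30x30 matrices:

Strassen's algorithm requires power-of-2 dimensions. Pad 30x30 to 32x32 (next power of 2).

Standard algorithm: 30^3 = 27000 multiplications
Strassen's algorithm: 7^(log2(32)) = 7^5 = 16807 multiplications
Savings: 27000 - 16807 = 10193 multiplications

Standard: 27000 multiplications (30^3). Strassen: 16807 multiplications (7^5, after padding to 32x32). Strassen reduces 8 recursive multiplications to 7 at each level.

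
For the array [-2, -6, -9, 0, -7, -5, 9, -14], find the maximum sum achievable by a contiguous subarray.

Using Kadane's algorithm on [-2, -6, -9, 0, -7, -5, 9, -14]:

Scanning through the array:
Position 1 (value -6): max_ending_here = -6, max_so_far = -2
Position 2 (value -9): max_ending_here = -9, max_so_far = -2
Position 3 (value 0): max_ending_here = 0, max_so_far = 0
Position 4 (value -7): max_ending_here = -7, max_so_far = 0
Position 5 (value -5): max_ending_here = -5, max_so_far = 0
Position 6 (value 9): max_ending_here = 9, max_so_far = 9
Position 7 (value -14): max_ending_here = -5, max_so_far = 9

Maximum subarray: [9]
Maximum sum: 9

The maximum subarray is [9] with sum 9. This subarray runs from index 6 to index 6.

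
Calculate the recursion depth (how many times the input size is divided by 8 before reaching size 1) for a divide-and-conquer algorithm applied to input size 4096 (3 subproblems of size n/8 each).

For divide and conquer with division factor 8:

Problem sizes at each level:
Level 0: 4096
Level 1: 512
Level 2: 64
Level 3: 8
Level 4: 1

The root is level 0 and the size-1 base case is level 4 (the tree spans levels 0 through 4, i.e. 5 levels counting the root), so the depth is the number of divisions: log_8(4096) = 4

The recursion tree depth is log_8(4096) = 4. At each level, the problem size is divided by 8, so it takes 4 divisions to reduce to a base case of size 1. The algorithm makes 3 recursive calls at each level.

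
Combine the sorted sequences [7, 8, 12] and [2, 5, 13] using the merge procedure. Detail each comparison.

Merging process:

Compare 7 vs 2: take 2 from right. Merged: [2]
Compare 7 vs 5: take 5 from right. Merged: [2, 5]
Compare 7 vs 13: take 7 from left. Merged: [2, 5, 7]
Compare 8 vs 13: take 8 from left. Merged: [2, 5, 7, 8]
Compare 12 vs 13: take 12 from left. Merged: [2, 5, 7, 8, 12]
Append remaining from right: [13]. Merged: [2, 5, 7, 8, 12, 13]

Final merged array: [2, 5, 7, 8, 12, 13]
Total comparisons: 5

The merged array is [2, 5, 7, 8, 12, 13], requiring 5 comparisons. The merge step runs in O(n) time where n is the total number of elements.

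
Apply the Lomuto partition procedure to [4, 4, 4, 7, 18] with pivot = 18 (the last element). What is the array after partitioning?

Lomuto partition with pivot = 18:

Initial array: [4, 4, 4, 7, 18]

arr[0]=4 <= 18: swap with position 0, array becomes [4, 4, 4, 7, 18]
arr[1]=4 <= 18: swap with position 1, array becomes [4, 4, 4, 7, 18]
arr[2]=4 <= 18: swap with position 2, array becomes [4, 4, 4, 7, 18]
arr[3]=7 <= 18: swap with position 3, array becomes [4, 4, 4, 7, 18]

Place pivot at position 4: [4, 4, 4, 7, 18]
Pivot position: 4

After partitioning with pivot 18, the array becomes [4, 4, 4, 7, 18]. The pivot is placed at index 4. All elements to the left of the pivot are <= 18, and all elements to the right are > 18.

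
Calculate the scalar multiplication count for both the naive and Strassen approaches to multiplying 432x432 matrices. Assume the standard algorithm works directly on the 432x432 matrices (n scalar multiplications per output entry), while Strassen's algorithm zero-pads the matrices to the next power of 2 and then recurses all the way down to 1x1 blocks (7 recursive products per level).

Matrix multiplication for 432x432 matrices:

Strassen's algorithm requires power-of-2 dimensions. Pad 432x432 to 512x512 (next power of 2).

Standard algorithm: 432^3 = 80621568 multiplications
Strassen's algorithm: 7^(log2(512)) = 7^9 = 40353607 multiplications
Savings: 80621568 - 40353607 = 40267961 multiplications

Standard: 80621568 multiplications (432^3). Strassen: 40353607 multiplications (7^9, after padding to 512x512). Strassen reduces 8 recursive multiplications to 7 at each level.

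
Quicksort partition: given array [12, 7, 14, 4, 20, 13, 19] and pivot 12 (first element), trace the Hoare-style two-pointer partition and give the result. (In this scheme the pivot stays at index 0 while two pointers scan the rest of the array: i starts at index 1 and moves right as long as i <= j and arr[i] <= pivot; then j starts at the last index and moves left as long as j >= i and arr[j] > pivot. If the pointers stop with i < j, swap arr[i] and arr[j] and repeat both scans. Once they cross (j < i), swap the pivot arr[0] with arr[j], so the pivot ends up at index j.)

Hoare-style two-pointer partition with pivot = 12:

Initial array: [12, 7, 14, 4, 20, 13, 19]

Pointers start at i = 1, j = 6.
i stops at index 2 (arr[2]=14 > 12), j stops at index 3 (arr[3]=4 <= 12): swap arr[2] and arr[3], array becomes [12, 7, 4, 14, 20, 13, 19]
i ends at 3, j ends at 2: the pointers have crossed (j < i), so scanning stops.

Swap pivot arr[0] with arr[2] to place pivot at position 2: [4, 7, 12, 14, 20, 13, 19]
Pivot position: 2

After partitioning with pivot 12, the array becomes [4, 7, 12, 14, 20, 13, 19]. The pivot is placed at index 2. All elements to the left of the pivot are <= 12, and all elements to the right are > 12.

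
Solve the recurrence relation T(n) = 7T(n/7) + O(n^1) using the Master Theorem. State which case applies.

Master Theorem for T(n) = 7T(n/7) + O(n^1):

a = 7, b = 7, c = 1
log_b(a) = log_7(7) = 1.0000

Case 2: c = 1 = log_7(7) = 1.0000
T(n) = O(n^1 log n) = O(n log n)

For T(n) = 7T(n/7) + O(n^1): log_7(7) = 1.0000. This is Case 2 of the Master Theorem (c = log_b(a), equal work at all levels), giving O(n log n).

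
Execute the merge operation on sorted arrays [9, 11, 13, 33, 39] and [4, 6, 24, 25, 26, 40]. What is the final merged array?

Merging process:

Compare 9 vs 4: take 4 from right. Merged: [4]
Compare 9 vs 6: take 6 from right. Merged: [4, 6]
Compare 9 vs 24: take 9 from left. Merged: [4, 6, 9]
Compare 11 vs 24: take 11 from left. Merged: [4, 6, 9, 11]
Compare 13 vs 24: take 13 from left. Merged: [4, 6, 9, 11, 13]
Compare 33 vs 24: take 24 from right. Merged: [4, 6, 9, 11, 13, 24]
Compare 33 vs 25: take 25 from right. Merged: [4, 6, 9, 11, 13, 24, 25]
Compare 33 vs 26: take 26 from right. Merged: [4, 6, 9, 11, 13, 24, 25, 26]
Compare 33 vs 40: take 33 from left. Merged: [4, 6, 9, 11, 13, 24, 25, 26, 33]
Compare 39 vs 40: take 39 from left. Merged: [4, 6, 9, 11, 13, 24, 25, 26, 33, 39]
Append remaining from right: [40]. Merged: [4, 6, 9, 11, 13, 24, 25, 26, 33, 39, 40]

Final merged array: [4, 6, 9, 11, 13, 24, 25, 26, 33, 39, 40]
Total comparisons: 10

The merged array is [4, 6, 9, 11, 13, 24, 25, 26, 33, 39, 40], requiring 10 comparisons. The merge step runs in O(n) time where n is the total number of elements.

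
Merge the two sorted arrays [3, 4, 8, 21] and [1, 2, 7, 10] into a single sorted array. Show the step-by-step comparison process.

Merging process:

Compare 3 vs 1: take 1 from right. Merged: [1]
Compare 3 vs 2: take 2 from right. Merged: [1, 2]
Compare 3 vs 7: take 3 from left. Merged: [1, 2, 3]
Compare 4 vs 7: take 4 from left. Merged: [1, 2, 3, 4]
Compare 8 vs 7: take 7 from right. Merged: [1, 2, 3, 4, 7]
Compare 8 vs 10: take 8 from left. Merged: [1, 2, 3, 4, 7, 8]
Compare 21 vs 10: take 10 from right. Merged: [1, 2, 3, 4, 7, 8, 10]
Append remaining from left: [21]. Merged: [1, 2, 3, 4, 7, 8, 10, 21]

Final merged array: [1, 2, 3, 4, 7, 8, 10, 21]
Total comparisons: 7

The merged array is [1, 2, 3, 4, 7, 8, 10, 21], requiring 7 comparisons. The merge step runs in O(n) time where n is the total number of elements.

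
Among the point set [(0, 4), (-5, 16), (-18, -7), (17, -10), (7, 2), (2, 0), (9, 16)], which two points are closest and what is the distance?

Computing all pairwise distances among 7 points:

d((0, 4), (-5, 16)) = 13.0
d((0, 4), (-18, -7)) = 21.095
d((0, 4), (17, -10)) = 22.0227
d((0, 4), (7, 2)) = 7.2801
d((0, 4), (2, 0)) = 4.4721 <-- minimum
d((0, 4), (9, 16)) = 15.0
d((-5, 16), (-18, -7)) = 26.4197
d((-5, 16), (17, -10)) = 34.0588
d((-5, 16), (7, 2)) = 18.4391
d((-5, 16), (2, 0)) = 17.4642
d((-5, 16), (9, 16)) = 14.0
d((-18, -7), (17, -10)) = 35.1283
d((-18, -7), (7, 2)) = 26.5707
d((-18, -7), (2, 0)) = 21.1896
d((-18, -7), (9, 16)) = 35.4683
d((17, -10), (7, 2)) = 15.6205
d((17, -10), (2, 0)) = 18.0278
d((17, -10), (9, 16)) = 27.2029
d((7, 2), (2, 0)) = 5.3852
d((7, 2), (9, 16)) = 14.1421
d((2, 0), (9, 16)) = 17.4642

Closest pair: (0, 4) and (2, 0) with distance 4.4721

The closest pair is (0, 4) and (2, 0) with Euclidean distance 4.4721. For 7 points, brute-force pairwise comparison is shown above. For large n, the divide-and-conquer algorithm (sort by x, recurse on halves, check the dividing strip) achieves O(n log n).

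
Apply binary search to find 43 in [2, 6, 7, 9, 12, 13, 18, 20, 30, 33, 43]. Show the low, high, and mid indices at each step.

Binary search for 43 in [2, 6, 7, 9, 12, 13, 18, 20, 30, 33, 43]:

lo=0, hi=10, mid=5, arr[mid]=13 -> 13 < 43, search right half
lo=6, hi=10, mid=8, arr[mid]=30 -> 30 < 43, search right half
lo=9, hi=10, mid=9, arr[mid]=33 -> 33 < 43, search right half
lo=10, hi=10, mid=10, arr[mid]=43 -> Found target at index 10!

Binary search finds 43 at index 10 after 4 comparisons. The search repeatedly halves the search space by comparing with the middle element.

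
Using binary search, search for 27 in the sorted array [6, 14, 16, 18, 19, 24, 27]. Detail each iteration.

Binary search for 27 in [6, 14, 16, 18, 19, 24, 27]:

lo=0, hi=6, mid=3, arr[mid]=18 -> 18 < 27, search right half
lo=4, hi=6, mid=5, arr[mid]=24 -> 24 < 27, search right half
lo=6, hi=6, mid=6, arr[mid]=27 -> Found target at index 6!

Binary search finds 27 at index 6 after 3 comparisons. The search repeatedly halves the search space by comparing with the middle element.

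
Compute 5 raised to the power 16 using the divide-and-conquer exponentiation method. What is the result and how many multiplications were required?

Computing 5^16 by squaring (build up from 5^1; each line after the first costs one multiplication):

5^1 = 5
5^2 = (5^1)^2 = 5^2 = 25
5^4 = (5^2)^2 = 25^2 = 625
5^8 = (5^4)^2 = 625^2 = 390625
5^16 = (5^8)^2 = 390625^2 = 152587890625

Result: 152587890625
Multiplications needed: 4 (4 lines after 5^1)

5^16 = 152587890625. Using exponentiation by squaring, this requires 4 multiplications. The key idea: if the exponent is even, square the half-power; if odd, multiply by the base once.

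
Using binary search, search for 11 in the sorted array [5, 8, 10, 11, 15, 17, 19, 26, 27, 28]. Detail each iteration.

Binary search for 11 in [5, 8, 10, 11, 15, 17, 19, 26, 27, 28]:

lo=0, hi=9, mid=4, arr[mid]=15 -> 15 > 11, search left half
lo=0, hi=3, mid=1, arr[mid]=8 -> 8 < 11, search right half
lo=2, hi=3, mid=2, arr[mid]=10 -> 10 < 11, search right half
lo=3, hi=3, mid=3, arr[mid]=11 -> Found target at index 3!

Binary search finds 11 at index 3 after 4 comparisons. The search repeatedly halves the search space by comparing with the middle element.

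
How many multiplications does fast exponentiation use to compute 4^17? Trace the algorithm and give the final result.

Computing 4^17 by squaring (build up from 4^1; each line after the first costs one multiplication):

4^1 = 4
4^2 = (4^1)^2 = 4^2 = 16
4^4 = (4^2)^2 = 16^2 = 256
4^8 = (4^4)^2 = 256^2 = 65536
4^16 = (4^8)^2 = 65536^2 = 4294967296
4^17 = 4 * 4^16 = 4 * 4294967296 = 17179869184

Result: 17179869184
Multiplications needed: 5 (5 lines after 4^1)

4^17 = 17179869184. Using exponentiation by squaring, this requires 5 multiplications. The key idea: if the exponent is even, square the half-power; if odd, multiply by the base once.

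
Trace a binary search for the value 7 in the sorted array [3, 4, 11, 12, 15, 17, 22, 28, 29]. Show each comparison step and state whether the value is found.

Binary search for 7 in [3, 4, 11, 12, 15, 17, 22, 28, 29]:

lo=0, hi=8, mid=4, arr[mid]=15 -> 15 > 7, search left half
lo=0, hi=3, mid=1, arr[mid]=4 -> 4 < 7, search right half
lo=2, hi=3, mid=2, arr[mid]=11 -> 11 > 7, search left half
lo=2 > hi=1, target 7 not found

Binary search determines that 7 is not in the array after 3 comparisons. The search space was exhausted without finding the target.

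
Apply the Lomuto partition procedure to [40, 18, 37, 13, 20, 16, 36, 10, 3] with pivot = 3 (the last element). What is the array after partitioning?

Lomuto partition with pivot = 3:

Initial array: [40, 18, 37, 13, 20, 16, 36, 10, 3]

arr[0]=40 > 3: no swap
arr[1]=18 > 3: no swap
arr[2]=37 > 3: no swap
arr[3]=13 > 3: no swap
arr[4]=20 > 3: no swap
arr[5]=16 > 3: no swap
arr[6]=36 > 3: no swap
arr[7]=10 > 3: no swap

Place pivot at position 0: [3, 18, 37, 13, 20, 16, 36, 10, 40]
Pivot position: 0

After partitioning with pivot 3, the array becomes [3, 18, 37, 13, 20, 16, 36, 10, 40]. The pivot is placed at index 0. All elements to the left of the pivot are <= 3, and all elements to the right are > 3.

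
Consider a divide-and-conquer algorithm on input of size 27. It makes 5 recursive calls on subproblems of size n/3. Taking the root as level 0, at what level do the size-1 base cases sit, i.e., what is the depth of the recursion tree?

For divide and conquer with division factor 3:

Problem sizes at each level:
Level 0: 27
Level 1: 9
Level 2: 3
Level 3: 1

The root is level 0 and the size-1 base case is level 3 (the tree spans levels 0 through 3, i.e. 4 levels counting the root), so the depth is the number of divisions: log_3(27) = 3

The recursion tree depth is log_3(27) = 3. At each level, the problem size is divided by 3, so it takes 3 divisions to reduce to a base case of size 1. The algorithm makes 5 recursive calls at each level.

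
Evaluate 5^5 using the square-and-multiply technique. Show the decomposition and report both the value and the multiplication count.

Computing 5^5 by squaring (build up from 5^1; each line after the first costs one multiplication):

5^1 = 5
5^2 = (5^1)^2 = 5^2 = 25
5^4 = (5^2)^2 = 25^2 = 625
5^5 = 5 * 5^4 = 5 * 625 = 3125

Result: 3125
Multiplications needed: 3 (3 lines after 5^1)

5^5 = 3125. Using exponentiation by squaring, this requires 3 multiplications. The key idea: if the exponent is even, square the half-power; if odd, multiply by the base once.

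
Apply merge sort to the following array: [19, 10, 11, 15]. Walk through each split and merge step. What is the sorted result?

Merge sort trace:

Split: [19, 10, 11, 15] -> [19, 10] and [11, 15]
  Split: [19, 10] -> [19] and [10]
  Merge: [19] + [10] -> [10, 19]
  Split: [11, 15] -> [11] and [15]
  Merge: [11] + [15] -> [11, 15]
Merge: [10, 19] + [11, 15] -> [10, 11, 15, 19]

Final sorted array: [10, 11, 15, 19]

The merge sort proceeds by recursively splitting the array and merging sorted halves.
After all merges, the sorted array is [10, 11, 15, 19].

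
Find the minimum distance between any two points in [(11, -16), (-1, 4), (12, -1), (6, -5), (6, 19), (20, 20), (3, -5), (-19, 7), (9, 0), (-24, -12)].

Computing all pairwise distances among 10 points:

d((11, -16), (-1, 4)) = 23.3238
d((11, -16), (12, -1)) = 15.0333
d((11, -16), (6, -5)) = 12.083
d((11, -16), (6, 19)) = 35.3553
d((11, -16), (20, 20)) = 37.108
d((11, -16), (3, -5)) = 13.6015
d((11, -16), (-19, 7)) = 37.8021
d((11, -16), (9, 0)) = 16.1245
d((11, -16), (-24, -12)) = 35.2278
d((-1, 4), (12, -1)) = 13.9284
d((-1, 4), (6, -5)) = 11.4018
d((-1, 4), (6, 19)) = 16.5529
d((-1, 4), (20, 20)) = 26.4008
d((-1, 4), (3, -5)) = 9.8489
d((-1, 4), (-19, 7)) = 18.2483
d((-1, 4), (9, 0)) = 10.7703
d((-1, 4), (-24, -12)) = 28.0179
d((12, -1), (6, -5)) = 7.2111
d((12, -1), (6, 19)) = 20.8806
d((12, -1), (20, 20)) = 22.4722
d((12, -1), (3, -5)) = 9.8489
d((12, -1), (-19, 7)) = 32.0156
d((12, -1), (9, 0)) = 3.1623
d((12, -1), (-24, -12)) = 37.6431
d((6, -5), (6, 19)) = 24.0
d((6, -5), (20, 20)) = 28.6531
d((6, -5), (3, -5)) = 3.0 <-- minimum
d((6, -5), (-19, 7)) = 27.7308
d((6, -5), (9, 0)) = 5.831
d((6, -5), (-24, -12)) = 30.8058
d((6, 19), (20, 20)) = 14.0357
d((6, 19), (3, -5)) = 24.1868
d((6, 19), (-19, 7)) = 27.7308
d((6, 19), (9, 0)) = 19.2354
d((6, 19), (-24, -12)) = 43.1393
d((20, 20), (3, -5)) = 30.2324
d((20, 20), (-19, 7)) = 41.1096
d((20, 20), (9, 0)) = 22.8254
d((20, 20), (-24, -12)) = 54.4059
d((3, -5), (-19, 7)) = 25.0599
d((3, -5), (9, 0)) = 7.8102
d((3, -5), (-24, -12)) = 27.8927
d((-19, 7), (9, 0)) = 28.8617
d((-19, 7), (-24, -12)) = 19.6469
d((9, 0), (-24, -12)) = 35.1141

Closest pair: (6, -5) and (3, -5) with distance 3.0

The closest pair is (6, -5) and (3, -5) with Euclidean distance 3.0. For 10 points, brute-force pairwise comparison is shown above. For large n, the divide-and-conquer algorithm (sort by x, recurse on halves, check the dividing strip) achieves O(n log n).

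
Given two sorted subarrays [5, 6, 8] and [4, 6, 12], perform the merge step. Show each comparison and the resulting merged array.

Merging process:

Compare 5 vs 4: take 4 from right. Merged: [4]
Compare 5 vs 6: take 5 from left. Merged: [4, 5]
Compare 6 vs 6: take 6 from left. Merged: [4, 5, 6]
Compare 8 vs 6: take 6 from right. Merged: [4, 5, 6, 6]
Compare 8 vs 12: take 8 from left. Merged: [4, 5, 6, 6, 8]
Append remaining from right: [12]. Merged: [4, 5, 6, 6, 8, 12]

Final merged array: [4, 5, 6, 6, 8, 12]
Total comparisons: 5

The merged array is [4, 5, 6, 6, 8, 12], requiring 5 comparisons. The merge step runs in O(n) time where n is the total number of elements.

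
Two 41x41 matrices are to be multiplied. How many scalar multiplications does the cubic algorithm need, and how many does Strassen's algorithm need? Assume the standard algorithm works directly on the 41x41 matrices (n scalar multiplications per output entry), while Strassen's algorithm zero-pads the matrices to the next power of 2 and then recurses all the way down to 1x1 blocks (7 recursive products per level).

Matrix multiplication for 41x41 matrices:

Strassen's algorithm requires power-of-2 dimensions. Pad 41x41 to 64x64 (next power of 2).

Standard algorithm: 41^3 = 68921 multiplications
Strassen's algorithm: 7^(log2(64)) = 7^6 = 117649 multiplications
Difference: 68921 - 117649 = -48728 (Strassen uses MORE here due to padding overhead — for small or just-over-power-of-2 n, padding can outweigh the per-level savings)

Standard: 68921 multiplications (41^3). Strassen: 117649 multiplications (7^6, after padding to 64x64). Strassen reduces 8 recursive multiplications to 7 at each level.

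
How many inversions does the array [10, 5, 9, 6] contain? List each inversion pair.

Finding inversions in [10, 5, 9, 6]:

(0, 1): arr[0]=10 > arr[1]=5
(0, 2): arr[0]=10 > arr[2]=9
(0, 3): arr[0]=10 > arr[3]=6
(2, 3): arr[2]=9 > arr[3]=6

Total inversions: 4

The array has 4 inversion(s): (0,1), (0,2), (0,3), (2,3). Each pair (i,j) satisfies i < j and arr[i] > arr[j].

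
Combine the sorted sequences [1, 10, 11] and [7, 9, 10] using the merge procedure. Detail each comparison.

Merging process:

Compare 1 vs 7: take 1 from left. Merged: [1]
Compare 10 vs 7: take 7 from right. Merged: [1, 7]
Compare 10 vs 9: take 9 from right. Merged: [1, 7, 9]
Compare 10 vs 10: take 10 from left. Merged: [1, 7, 9, 10]
Compare 11 vs 10: take 10 from right. Merged: [1, 7, 9, 10, 10]
Append remaining from left: [11]. Merged: [1, 7, 9, 10, 10, 11]

Final merged array: [1, 7, 9, 10, 10, 11]
Total comparisons: 5

The merged array is [1, 7, 9, 10, 10, 11], requiring 5 comparisons. The merge step runs in O(n) time where n is the total number of elements.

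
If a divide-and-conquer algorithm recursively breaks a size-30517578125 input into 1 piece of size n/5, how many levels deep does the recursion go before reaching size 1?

For divide and conquer with division factor 5:

Problem sizes at each level:
Level 0: 30517578125
Level 1: 6103515625
Level 2: 1220703125
Level 3: 244140625
Level 4: 48828125
Level 5: 9765625
Level 6: 1953125
Level 7: 390625
Level 8: 78125
Level 9: 15625
Level 10: 3125
Level 11: 625
Level 12: 125
Level 13: 25
Level 14: 5
Level 15: 1

The root is level 0 and the size-1 base case is level 15 (the tree spans levels 0 through 15, i.e. 16 levels counting the root), so the depth is the number of divisions: log_5(30517578125) = 15

The recursion tree depth is log_5(30517578125) = 15. At each level, the problem size is divided by 5, so it takes 15 divisions to reduce to a base case of size 1. The algorithm makes 1 recursive call at each level.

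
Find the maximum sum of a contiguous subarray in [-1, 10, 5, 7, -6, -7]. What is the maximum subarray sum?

Using Kadane's algorithm on [-1, 10, 5, 7, -6, -7]:

Scanning through the array:
Position 1 (value 10): max_ending_here = 10, max_so_far = 10
Position 2 (value 5): max_ending_here = 15, max_so_far = 15
Position 3 (value 7): max_ending_here = 22, max_so_far = 22
Position 4 (value -6): max_ending_here = 16, max_so_far = 22
Position 5 (value -7): max_ending_here = 9, max_so_far = 22

Maximum subarray: [10, 5, 7]
Maximum sum: 22

The maximum subarray is [10, 5, 7] with sum 22. This subarray runs from index 1 to index 3.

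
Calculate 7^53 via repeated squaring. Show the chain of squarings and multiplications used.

Computing 7^53 by squaring (build up from 7^1; each line after the first costs one multiplication):

7^1 = 7
7^2 = (7^1)^2 = 7^2 = 49
7^3 = 7 * 7^2 = 7 * 49 = 343
7^6 = (7^3)^2 = 343^2 = 117649
7^12 = (7^6)^2 = 117649^2 = 13841287201
7^13 = 7 * 7^12 = 7 * 13841287201 = 96889010407
7^26 = (7^13)^2 = 96889010407^2 = 9387480337647754305649
7^52 = (7^26)^2 = 9387480337647754305649^2 = 88124787089723195184393736687912818113311201
7^53 = 7 * 7^52 = 7 * 88124787089723195184393736687912818113311201 = 616873509628062366290756156815389726793178407

Result: 616873509628062366290756156815389726793178407
Multiplications needed: 8 (8 lines after 7^1)

7^53 = 616873509628062366290756156815389726793178407. Using exponentiation by squaring, this requires 8 multiplications. The key idea: if the exponent is even, square the half-power; if odd, multiply by the base once.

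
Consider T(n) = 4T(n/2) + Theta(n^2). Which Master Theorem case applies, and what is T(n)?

Master Theorem for T(n) = 4T(n/2) + O(n^2):

a = 4, b = 2, c = 2
log_b(a) = log_2(4) = 2.0000

Case 2: c = 2 = log_2(4) = 2.0000
T(n) = O(n^2 log n) = O(n^2 log n)

For T(n) = 4T(n/2) + O(n^2): log_2(4) = 2.0000. This is Case 2 of the Master Theorem (c = log_b(a), equal work at all levels), giving O(n^2 log n).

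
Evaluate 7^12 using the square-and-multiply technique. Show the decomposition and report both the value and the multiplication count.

Computing 7^12 by squaring (build up from 7^1; each line after the first costs one multiplication):

7^1 = 7
7^2 = (7^1)^2 = 7^2 = 49
7^3 = 7 * 7^2 = 7 * 49 = 343
7^6 = (7^3)^2 = 343^2 = 117649
7^12 = (7^6)^2 = 117649^2 = 13841287201

Result: 13841287201
Multiplications needed: 4 (4 lines after 7^1)

7^12 = 13841287201. Using exponentiation by squaring, this requires 4 multiplications. The key idea: if the exponent is even, square the half-power; if odd, multiply by the base once.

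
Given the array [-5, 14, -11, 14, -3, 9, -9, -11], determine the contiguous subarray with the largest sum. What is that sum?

Using Kadane's algorithm on [-5, 14, -11, 14, -3, 9, -9, -11]:

Scanning through the array:
Position 1 (value 14): max_ending_here = 14, max_so_far = 14
Position 2 (value -11): max_ending_here = 3, max_so_far = 14
Position 3 (value 14): max_ending_here = 17, max_so_far = 17
Position 4 (value -3): max_ending_here = 14, max_so_far = 17
Position 5 (value 9): max_ending_here = 23, max_so_far = 23
Position 6 (value -9): max_ending_here = 14, max_so_far = 23
Position 7 (value -11): max_ending_here = 3, max_so_far = 23

Maximum subarray: [14, -11, 14, -3, 9]
Maximum sum: 23

The maximum subarray is [14, -11, 14, -3, 9] with sum 23. This subarray runs from index 1 to index 5.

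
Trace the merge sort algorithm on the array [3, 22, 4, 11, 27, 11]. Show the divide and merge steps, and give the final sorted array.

Merge sort trace:

Split: [3, 22, 4, 11, 27, 11] -> [3, 22, 4] and [11, 27, 11]
  Split: [3, 22, 4] -> [3] and [22, 4]
    Split: [22, 4] -> [22] and [4]
    Merge: [22] + [4] -> [4, 22]
  Merge: [3] + [4, 22] -> [3, 4, 22]
  Split: [11, 27, 11] -> [11] and [27, 11]
    Split: [27, 11] -> [27] and [11]
    Merge: [27] + [11] -> [11, 27]
  Merge: [11] + [11, 27] -> [11, 11, 27]
Merge: [3, 4, 22] + [11, 11, 27] -> [3, 4, 11, 11, 22, 27]

Final sorted array: [3, 4, 11, 11, 22, 27]

The merge sort proceeds by recursively splitting the array and merging sorted halves.
After all merges, the sorted array is [3, 4, 11, 11, 22, 27].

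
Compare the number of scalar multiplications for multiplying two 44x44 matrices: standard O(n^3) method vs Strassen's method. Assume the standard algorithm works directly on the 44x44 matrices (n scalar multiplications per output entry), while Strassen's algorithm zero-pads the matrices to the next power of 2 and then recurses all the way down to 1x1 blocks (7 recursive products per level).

Matrix multiplication for 44x44 matrices:

Strassen's algorithm requires power-of-2 dimensions. Pad 44x44 to 64x64 (next power of 2).

Standard algorithm: 44^3 = 85184 multiplications
Strassen's algorithm: 7^(log2(64)) = 7^6 = 117649 multiplications
Difference: 85184 - 117649 = -32465 (Strassen uses MORE here due to padding overhead — for small or just-over-power-of-2 n, padding can outweigh the per-level savings)

Standard: 85184 multiplications (44^3). Strassen: 117649 multiplications (7^6, after padding to 64x64). Strassen reduces 8 recursive multiplications to 7 at each level.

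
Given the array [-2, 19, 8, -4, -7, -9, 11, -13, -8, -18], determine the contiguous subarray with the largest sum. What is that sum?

Using Kadane's algorithm on [-2, 19, 8, -4, -7, -9, 11, -13, -8, -18]:

Scanning through the array:
Position 1 (value 19): max_ending_here = 19, max_so_far = 19
Position 2 (value 8): max_ending_here = 27, max_so_far = 27
Position 3 (value -4): max_ending_here = 23, max_so_far = 27
Position 4 (value -7): max_ending_here = 16, max_so_far = 27
Position 5 (value -9): max_ending_here = 7, max_so_far = 27
Position 6 (value 11): max_ending_here = 18, max_so_far = 27
Position 7 (value -13): max_ending_here = 5, max_so_far = 27
Position 8 (value -8): max_ending_here = -3, max_so_far = 27
Position 9 (value -18): max_ending_here = -18, max_so_far = 27

Maximum subarray: [19, 8]
Maximum sum: 27

The maximum subarray is [19, 8] with sum 27. This subarray runs from index 1 to index 2.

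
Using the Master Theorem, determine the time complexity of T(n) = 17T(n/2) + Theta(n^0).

Master Theorem for T(n) = 17T(n/2) + O(n^0):

a = 17, b = 2, c = 0
log_b(a) = log_2(17) = 4.0875

Case 1: c = 0 < log_2(17) = 4.0875
T(n) = O(n^(log_2 17))

For T(n) = 17T(n/2) + O(n^0): log_2(17) = 4.0875. This is Case 1 of the Master Theorem (c < log_b(a), work dominated by leaves), giving O(n^(log_2 17)).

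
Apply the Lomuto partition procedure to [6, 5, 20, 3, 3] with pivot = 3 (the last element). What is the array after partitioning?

Lomuto partition with pivot = 3:

Initial array: [6, 5, 20, 3, 3]

arr[0]=6 > 3: no swap
arr[1]=5 > 3: no swap
arr[2]=20 > 3: no swap
arr[3]=3 <= 3: swap with position 0, array becomes [3, 5, 20, 6, 3]

Place pivot at position 1: [3, 3, 20, 6, 5]
Pivot position: 1

After partitioning with pivot 3, the array becomes [3, 3, 20, 6, 5]. The pivot is placed at index 1. All elements to the left of the pivot are <= 3, and all elements to the right are > 3.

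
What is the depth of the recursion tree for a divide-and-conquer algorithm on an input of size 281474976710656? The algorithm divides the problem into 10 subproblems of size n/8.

For divide and conquer with division factor 8:

Problem sizes at each level:
Level 0: 281474976710656
Level 1: 35184372088832
Level 2: 4398046511104
Level 3: 549755813888
Level 4: 68719476736
Level 5: 8589934592
Level 6: 1073741824
Level 7: 134217728
Level 8: 16777216
Level 9: 2097152
Level 10: 262144
Level 11: 32768
Level 12: 4096
Level 13: 512
Level 14: 64
Level 15: 8
Level 16: 1

The root is level 0 and the size-1 base case is level 16 (the tree spans levels 0 through 16, i.e. 17 levels counting the root), so the depth is the number of divisions: log_8(281474976710656) = 16

The recursion tree depth is log_8(281474976710656) = 16. At each level, the problem size is divided by 8, so it takes 16 divisions to reduce to a base case of size 1. The algorithm makes 10 recursive calls at each level.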